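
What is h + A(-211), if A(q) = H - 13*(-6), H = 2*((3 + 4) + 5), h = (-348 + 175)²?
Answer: 30031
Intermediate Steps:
h = 29929 (h = (-173)² = 29929)
H = 24 (H = 2*(7 + 5) = 2*12 = 24)
A(q) = 102 (A(q) = 24 - 13*(-6) = 24 + 78 = 102)
h + A(-211) = 29929 + 102 = 30031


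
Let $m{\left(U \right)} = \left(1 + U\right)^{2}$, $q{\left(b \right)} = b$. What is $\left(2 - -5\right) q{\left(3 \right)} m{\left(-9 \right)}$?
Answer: $1344$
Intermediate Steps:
$\left(2 - -5\right) q{\left(3 \right)} m{\left(-9 \right)} = \left(2 - -5\right) 3 \left(1 - 9\right)^{2} = \left(2 + \left(-3 + 8\right)\right) 3 \left(-8\right)^{2} = \left(2 + 5\right) 3 \cdot 64 = 7 \cdot 3 \cdot 64 = 21 \cdot 64 = 1344$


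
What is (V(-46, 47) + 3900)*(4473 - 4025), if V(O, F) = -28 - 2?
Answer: 1733760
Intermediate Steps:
V(O, F) = -30
(V(-46, 47) + 3900)*(4473 - 4025) = (-30 + 3900)*(4473 - 4025) = 3870*448 = 1733760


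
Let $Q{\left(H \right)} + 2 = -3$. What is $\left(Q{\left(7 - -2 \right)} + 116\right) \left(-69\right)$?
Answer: $-7659$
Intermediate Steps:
$Q{\left(H \right)} = -5$ ($Q{\left(H \right)} = -2 - 3 = -5$)
$\left(Q{\left(7 - -2 \right)} + 116\right) \left(-69\right) = \left(-5 + 116\right) \left(-69\right) = 111 \left(-69\right) = -7659$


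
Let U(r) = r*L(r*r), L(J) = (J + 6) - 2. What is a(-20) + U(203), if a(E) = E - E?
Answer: 8366239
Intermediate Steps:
a(E) = 0
L(J) = 4 + J (L(J) = (6 + J) - 2 = 4 + J)
U(r) = r*(4 + r²) (U(r) = r*(4 + r*r) = r*(4 + r²))
a(-20) + U(203) = 0 + 203*(4 + 203²) = 0 + 203*(4 + 41209) = 0 + 203*41213 = 0 + 8366239 = 8366239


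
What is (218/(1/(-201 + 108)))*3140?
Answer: -63660360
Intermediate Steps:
(218/(1/(-201 + 108)))*3140 = (218/(1/(-93)))*3140 = (218/(-1/93))*3140 = (218*(-93))*3140 = -20274*3140 = -63660360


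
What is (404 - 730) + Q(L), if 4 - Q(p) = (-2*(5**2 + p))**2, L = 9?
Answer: -4946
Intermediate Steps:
Q(p) = 4 - (-50 - 2*p)**2 (Q(p) = 4 - (-2*(5**2 + p))**2 = 4 - (-2*(25 + p))**2 = 4 - (-50 - 2*p)**2)
(404 - 730) + Q(L) = (404 - 730) + (4 - 4*(25 + 9)**2) = -326 + (4 - 4*34**2) = -326 + (4 - 4*1156) = -326 + (4 - 4624) = -326 - 4620 = -4946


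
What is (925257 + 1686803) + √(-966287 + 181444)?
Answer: 2612060 + I*√784843 ≈ 2.6121e+6 + 885.91*I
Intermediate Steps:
(925257 + 1686803) + √(-966287 + 181444) = 2612060 + √(-784843) = 2612060 + I*√784843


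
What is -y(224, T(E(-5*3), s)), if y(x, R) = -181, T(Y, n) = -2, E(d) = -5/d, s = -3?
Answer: 181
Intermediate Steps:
-y(224, T(E(-5*3), s)) = -1*(-181) = 181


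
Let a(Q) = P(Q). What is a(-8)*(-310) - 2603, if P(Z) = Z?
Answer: -123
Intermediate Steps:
a(Q) = Q
a(-8)*(-310) - 2603 = -8*(-310) - 2603 = 2480 - 2603 = -123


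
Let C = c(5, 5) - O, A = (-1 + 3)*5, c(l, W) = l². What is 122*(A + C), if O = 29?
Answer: 732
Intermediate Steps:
A = 10 (A = 2*5 = 10)
C = -4 (C = 5² - 1*29 = 25 - 29 = -4)
122*(A + C) = 122*(10 - 4) = 122*6 = 732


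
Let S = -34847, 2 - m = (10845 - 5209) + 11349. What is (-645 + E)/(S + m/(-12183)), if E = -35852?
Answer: 148214317/141508006 ≈ 1.0474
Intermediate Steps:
m = -16983 (m = 2 - ((10845 - 5209) + 11349) = 2 - (5636 + 11349) = 2 - 1*16985 = 2 - 16985 = -16983)
(-645 + E)/(S + m/(-12183)) = (-645 - 35852)/(-34847 - 16983/(-12183)) = -36497/(-34847 - 16983*(-1/12183)) = -36497/(-34847 + 5661/4061) = -36497/(-141508006/4061) = -36497*(-4061/141508006) = 148214317/141508006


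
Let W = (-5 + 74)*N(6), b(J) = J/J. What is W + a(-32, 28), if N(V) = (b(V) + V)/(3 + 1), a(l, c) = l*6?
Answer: -285/4 ≈ -71.250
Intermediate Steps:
a(l, c) = 6*l
b(J) = 1
N(V) = ¼ + V/4 (N(V) = (1 + V)/(3 + 1) = (1 + V)/4 = (1 + V)*(¼) = ¼ + V/4)
W = 483/4 (W = (-5 + 74)*(¼ + (¼)*6) = 69*(¼ + 3/2) = 69*(7/4) = 483/4 ≈ 120.75)
W + a(-32, 28) = 483/4 + 6*(-32) = 483/4 - 192 = -285/4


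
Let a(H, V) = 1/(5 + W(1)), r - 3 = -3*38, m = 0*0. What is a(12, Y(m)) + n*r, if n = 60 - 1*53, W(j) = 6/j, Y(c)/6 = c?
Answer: -8546/11 ≈ -776.91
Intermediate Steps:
m = 0
Y(c) = 6*c
r = -111 (r = 3 - 3*38 = 3 - 114 = -111)
a(H, V) = 1/11 (a(H, V) = 1/(5 + 6/1) = 1/(5 + 6*1) = 1/(5 + 6) = 1/11)
n = 7 (n = 60 - 53 = 7)
a(12, Y(m)) + n*r = 1/11 + 7*(-111) = 1/11 - 777 = -8546/11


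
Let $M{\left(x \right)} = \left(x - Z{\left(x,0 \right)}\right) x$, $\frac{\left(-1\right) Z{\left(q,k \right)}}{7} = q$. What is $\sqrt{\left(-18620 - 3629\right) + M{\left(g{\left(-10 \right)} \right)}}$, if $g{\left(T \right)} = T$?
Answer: $i \sqrt{21449} \approx 146.45 i$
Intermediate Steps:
$Z{\left(q,k \right)} = - 7 q$
$M{\left(x \right)} = 8 x^{2}$ ($M{\left(x \right)} = \left(x - - 7 x\right) x = \left(x + 7 x\right) x = 8 x x = 8 x^{2}$)
$\sqrt{\left(-18620 - 3629\right) + M{\left(g{\left(-10 \right)} \right)}} = \sqrt{\left(-18620 - 3629\right) + 8 \left(-10\right)^{2}} = \sqrt{\left(-18620 - 3629\right) + 8 \cdot 100} = \sqrt{-22249 + 800} = \sqrt{-21449} = i \sqrt{21449}$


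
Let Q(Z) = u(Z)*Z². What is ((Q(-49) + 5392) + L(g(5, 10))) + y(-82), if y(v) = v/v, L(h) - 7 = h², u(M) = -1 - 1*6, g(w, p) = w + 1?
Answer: -11371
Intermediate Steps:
g(w, p) = 1 + w
u(M) = -7 (u(M) = -1 - 6 = -7)
L(h) = 7 + h²
y(v) = 1
Q(Z) = -7*Z²
((Q(-49) + 5392) + L(g(5, 10))) + y(-82) = ((-7*(-49)² + 5392) + (7 + (1 + 5)²)) + 1 = ((-7*2401 + 5392) + (7 + 6²)) + 1 = ((-16807 + 5392) + (7 + 36)) + 1 = (-11415 + 43) + 1 = -11372 + 1 = -11371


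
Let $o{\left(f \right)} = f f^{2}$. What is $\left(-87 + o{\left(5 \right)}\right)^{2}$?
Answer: $1444$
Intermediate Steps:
$o{\left(f \right)} = f^{3}$
$\left(-87 + o{\left(5 \right)}\right)^{2} = \left(-87 + 5^{3}\right)^{2} = \left(-87 + 125\right)^{2} = 38^{2} = 1444$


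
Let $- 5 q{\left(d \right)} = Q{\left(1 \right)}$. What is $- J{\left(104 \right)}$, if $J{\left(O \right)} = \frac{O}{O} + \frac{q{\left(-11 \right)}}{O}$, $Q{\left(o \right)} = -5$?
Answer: $- \frac{105}{104} \approx -1.0096$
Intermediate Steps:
$q{\left(d \right)} = 1$ ($q{\left(d \right)} = \left(- \frac{1}{5}\right) \left(-5\right) = 1$)
$J{\left(O \right)} = 1 + \frac{1}{O}$ ($J{\left(O \right)} = \frac{O}{O} + 1 \frac{1}{O} = 1 + \frac{1}{O}$)
$- J{\left(104 \right)} = - \frac{1 + 104}{104} = - \frac{105}{104}$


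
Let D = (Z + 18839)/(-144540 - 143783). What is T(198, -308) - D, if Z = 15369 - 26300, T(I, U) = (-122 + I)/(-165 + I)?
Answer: 22173512/9514659 ≈ 2.3305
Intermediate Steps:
T(I, U) = (-122 + I)/(-165 + I)
Z = -10931
D = -7908/288323 (D = (-10931 + 18839)/(-144540 - 143783) = 7908/(-288323) = 7908*(-1/288323) = -7908/288323 ≈ -0.027428)
T(198, -308) - D = (-122 + 198)/(-165 + 198) - 1*(-7908/288323) = 76/33 + 7908/288323 = 22173512/9514659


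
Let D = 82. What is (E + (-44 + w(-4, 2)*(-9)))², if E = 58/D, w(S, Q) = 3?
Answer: 8305924/1681 ≈ 4941.1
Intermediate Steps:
E = 29/41 (E = 58/82 = 58*(1/82) = 29/41 ≈ 0.70732)
(E + (-44 + w(-4, 2)*(-9)))² = (29/41 + (-44 + 3*(-9)))² = (29/41 + (-44 - 27))² = (29/41 - 71)² = (-2882/41)² = 8305924/1681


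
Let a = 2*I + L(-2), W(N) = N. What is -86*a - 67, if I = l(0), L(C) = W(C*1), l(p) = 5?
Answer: -755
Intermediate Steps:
L(C) = C (L(C) = C*1 = C)
I = 5
a = 8 (a = 2*5 - 2 = 10 - 2 = 8)
-86*a - 67 = -86*8 - 67 = -688 - 67 = -755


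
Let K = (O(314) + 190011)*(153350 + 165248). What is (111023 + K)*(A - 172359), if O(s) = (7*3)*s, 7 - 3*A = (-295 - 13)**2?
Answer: -12776788408294114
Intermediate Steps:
A = -31619 (A = 7/3 - (-295 - 13)**2/3 = 7/3 - 1/3*(-308)**2 = 7/3 - 1/3*94864 = 7/3 - 94864/3 = -31619)
O(s) = 21*s
K = 62637959790 (K = (21*314 + 190011)*(153350 + 165248) = (6594 + 190011)*318598 = 196605*318598 = 62637959790)
(111023 + K)*(A - 172359) = (111023 + 62637959790)*(-31619 - 172359) = 62638070813*(-203978) = -12776788408294114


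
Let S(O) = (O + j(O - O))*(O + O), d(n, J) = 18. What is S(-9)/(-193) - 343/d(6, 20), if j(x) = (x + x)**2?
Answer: -69115/3474 ≈ -19.895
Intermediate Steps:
j(x) = 4*x**2 (j(x) = (2*x)**2 = 4*x**2)
S(O) = 2*O**2 (S(O) = (O + 4*(O - O)**2)*(O + O) = (O + 4*0**2)*(2*O) = (O + 4*0)*(2*O) = (O + 0)*(2*O) = O*(2*O) = 2*O**2)
S(-9)/(-193) - 343/d(6, 20) = (2*(-9)**2)/(-193) - 343/18 = (2*81)*(-1/193) - 343*1/18 = 162*(-1/193) - 343/18 = -162/193 - 343/18 = -69115/3474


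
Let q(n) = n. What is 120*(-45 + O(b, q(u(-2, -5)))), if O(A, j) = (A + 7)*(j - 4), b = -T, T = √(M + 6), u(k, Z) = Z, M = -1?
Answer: -12960 + 1080*√5 ≈ -10545.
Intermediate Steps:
T = √5 (T = √(-1 + 6) = √5 ≈ 2.2361)
b = -√5 ≈ -2.2361
O(A, j) = (-4 + j)*(7 + A) (O(A, j) = (7 + A)*(-4 + j) = (-4 + j)*(7 + A))
120*(-45 + O(b, q(u(-2, -5)))) = 120*(-45 + (-28 - (-4)*√5 + 7*(-5) - √5*(-5))) = 120*(-45 + (-28 + 4*√5 - 35 + 5*√5)) = 120*(-45 + (-63 + 9*√5)) = 120*(-108 + 9*√5) = -12960 + 1080*√5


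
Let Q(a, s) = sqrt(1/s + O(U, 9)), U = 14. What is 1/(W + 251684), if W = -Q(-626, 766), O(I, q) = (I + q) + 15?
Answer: 192789944/48522144236587 + sqrt(22297494)/48522144236587 ≈ 3.9733e-6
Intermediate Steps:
O(I, q) = 15 + I + q
Q(a, s) = sqrt(38 + 1/s) (Q(a, s) = sqrt(1/s + (15 + 14 + 9)) = sqrt(1/s + 38) = sqrt(38 + 1/s))
W = -sqrt(22297494)/766 (W = -sqrt(38 + 1/766) = -sqrt(29109/766) = -sqrt(22297494)/766 ≈ -6.1645)
1/(W + 251684) = 1/(-sqrt(22297494)/766 + 251684) = 1/(251684 - sqrt(22297494)/766)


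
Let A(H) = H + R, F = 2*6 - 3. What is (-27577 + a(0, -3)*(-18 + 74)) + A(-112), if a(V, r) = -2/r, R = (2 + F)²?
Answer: -82592/3 ≈ -27531.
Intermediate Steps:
F = 9 (F = 12 - 3 = 9)
R = 121 (R = (2 + 9)² = 11² = 121)
A(H) = 121 + H (A(H) = H + 121 = 121 + H)
(-27577 + a(0, -3)*(-18 + 74)) + A(-112) = (-27577 + (-2/(-3))*(-18 + 74)) + (121 - 112) = (-27577 - 2*(-⅓)*56) + 9 = (-27577 + (⅔)*56) + 9 = (-27577 + 112/3) + 9 = -82619/3 + 9 = -82592/3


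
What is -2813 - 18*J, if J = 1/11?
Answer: -30961/11 ≈ -2814.6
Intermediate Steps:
J = 1/11 ≈ 0.090909
-2813 - 18*J = -2813 - 18*1/11 = -2813 - 18/11 = -30961/11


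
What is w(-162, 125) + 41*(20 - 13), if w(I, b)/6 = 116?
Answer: 983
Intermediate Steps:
w(I, b) = 696 (w(I, b) = 6*116 = 696)
w(-162, 125) + 41*(20 - 13) = 696 + 41*(20 - 13) = 696 + 41*7 = 696 + 287 = 983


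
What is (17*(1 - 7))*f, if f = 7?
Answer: -714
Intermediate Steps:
(17*(1 - 7))*f = (17*(1 - 7))*7 = (17*(-6))*7 = -102*7 = -714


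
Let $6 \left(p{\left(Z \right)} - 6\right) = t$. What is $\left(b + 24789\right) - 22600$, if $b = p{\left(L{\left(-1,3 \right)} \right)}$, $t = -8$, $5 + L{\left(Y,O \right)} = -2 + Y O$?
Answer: $\frac{6581}{3} \approx 2193.7$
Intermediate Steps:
$L{\left(Y,O \right)} = -7 + O Y$ ($L{\left(Y,O \right)} = -5 + \left(-2 + Y O\right) = -5 + \left(-2 + O Y\right) = -7 + O Y$)
$p{\left(Z \right)} = \frac{14}{3}$ ($p{\left(Z \right)} = 6 + \frac{1}{6} \left(-8\right) = 6 - \frac{4}{3} = \frac{14}{3}$)
$b = \frac{14}{3} \approx 4.6667$
$\left(b + 24789\right) - 22600 = \left(\frac{14}{3} + 24789\right) - 22600 = \frac{74381}{3} - 22600 = \frac{6581}{3}$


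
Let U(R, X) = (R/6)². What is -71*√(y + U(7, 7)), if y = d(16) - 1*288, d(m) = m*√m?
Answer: -71*I*√8015/6 ≈ -1059.4*I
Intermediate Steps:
d(m) = m^(3/2)
U(R, X) = R²/36 (U(R, X) = (R*(⅙))² = (R/6)² = R²/36)
y = -224 (y = 16^(3/2) - 1*288 = 64 - 288 = -224)
-71*√(y + U(7, 7)) = -71*√(-224 + (1/36)*7²) = -71*√(-224 + (1/36)*49) = -71*√(-224 + 49/36) = -71*I*√8015/6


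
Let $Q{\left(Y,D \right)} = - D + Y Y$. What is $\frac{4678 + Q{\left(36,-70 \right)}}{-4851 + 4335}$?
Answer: $- \frac{1511}{129} \approx -11.713$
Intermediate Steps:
$Q{\left(Y,D \right)} = Y^{2} - D$ ($Q{\left(Y,D \right)} = - D + Y^{2} = Y^{2} - D$)
$\frac{4678 + Q{\left(36,-70 \right)}}{-4851 + 4335} = \frac{4678 - \left(-70 - 36^{2}\right)}{-4851 + 4335} = \frac{4678 + \left(1296 + 70\right)}{-516} = \left(4678 + 1366\right) \left(- \frac{1}{516}\right) = 6044 \left(- \frac{1}{516}\right) = - \frac{1511}{129}$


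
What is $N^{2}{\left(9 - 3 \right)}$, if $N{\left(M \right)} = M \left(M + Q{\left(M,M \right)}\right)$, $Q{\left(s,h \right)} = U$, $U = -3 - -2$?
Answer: $900$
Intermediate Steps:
$U = -1$ ($U = -3 + 2 = -1$)
$Q{\left(s,h \right)} = -1$
$N{\left(M \right)} = M \left(-1 + M\right)$ ($N{\left(M \right)} = M \left(M - 1\right) = M \left(-1 + M\right)$)
$N^{2}{\left(9 - 3 \right)} = \left(\left(9 - 3\right) \left(-1 + \left(9 - 3\right)\right)\right)^{2} = \left(6 \left(-1 + 6\right)\right)^{2} = \left(6 \cdot 5\right)^{2} = 30^{2} = 900$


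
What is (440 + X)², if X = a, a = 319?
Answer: 576081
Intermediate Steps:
X = 319
(440 + X)² = (440 + 319)² = 759² = 576081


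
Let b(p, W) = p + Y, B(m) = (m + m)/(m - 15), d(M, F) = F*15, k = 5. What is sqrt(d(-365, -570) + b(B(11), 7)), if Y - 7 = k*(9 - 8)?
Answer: I*sqrt(34174)/2 ≈ 92.431*I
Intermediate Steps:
d(M, F) = 15*F
Y = 12 (Y = 7 + 5*(9 - 8) = 7 + 5*1 = 7 + 5 = 12)
B(m) = 2*m/(-15 + m) (B(m) = (2*m)/(-15 + m) = 2*m/(-15 + m))
b(p, W) = 12 + p (b(p, W) = p + 12 = 12 + p)
sqrt(d(-365, -570) + b(B(11), 7)) = sqrt(15*(-570) + (12 + 2*11/(-15 + 11))) = sqrt(-8550 + (12 + 2*11/(-4))) = sqrt(-8550 + (12 + 2*11*(-1/4))) = sqrt(-8550 + (12 - 11/2)) = sqrt(-8550 + 13/2) = sqrt(-17087/2) = I*sqrt(34174)/2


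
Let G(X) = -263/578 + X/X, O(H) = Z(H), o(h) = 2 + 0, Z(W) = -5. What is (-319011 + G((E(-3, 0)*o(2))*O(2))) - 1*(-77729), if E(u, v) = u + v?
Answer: -139460681/578 ≈ -2.4128e+5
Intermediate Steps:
o(h) = 2
O(H) = -5
G(X) = 315/578 (G(X) = -263*1/578 + 1 = -263/578 + 1 = 315/578)
(-319011 + G((E(-3, 0)*o(2))*O(2))) - 1*(-77729) = (-319011 + 315/578) - 1*(-77729) = -184388043/578 + 77729 = -139460681/578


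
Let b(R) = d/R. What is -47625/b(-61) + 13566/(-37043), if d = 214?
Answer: 6330096603/466306 ≈ 13575.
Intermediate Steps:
b(R) = 214/R
-47625/b(-61) + 13566/(-37043) = -47625/(214/(-61)) + 13566/(-37043) = -47625/(214*(-1/61)) + 13566*(-1/37043) = -47625/(-214/61) - 798/2179 = -47625*(-61/214) - 798/2179 = 2905125/214 - 798/2179 = 6330096603/466306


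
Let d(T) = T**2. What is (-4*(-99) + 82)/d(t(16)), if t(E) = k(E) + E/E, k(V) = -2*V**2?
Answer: 478/261121 ≈ 0.0018306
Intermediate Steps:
t(E) = 1 - 2*E**2 (t(E) = -2*E**2 + E/E = -2*E**2 + 1 = 1 - 2*E**2)
(-4*(-99) + 82)/d(t(16)) = (-4*(-99) + 82)/((1 - 2*16**2)**2) = (396 + 82)/((1 - 2*256)**2) = 478/((1 - 512)**2) = 478/((-511)**2) = 478/261121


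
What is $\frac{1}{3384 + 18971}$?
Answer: $\frac{1}{22355} \approx 4.4733 \cdot 10^{-5}$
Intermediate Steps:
$\frac{1}{3384 + 18971} = \frac{1}{22355}$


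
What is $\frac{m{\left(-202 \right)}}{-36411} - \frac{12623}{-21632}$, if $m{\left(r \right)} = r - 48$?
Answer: $\frac{35771081}{60587904} \approx 0.5904$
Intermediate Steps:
$m{\left(r \right)} = -48 + r$
$\frac{m{\left(-202 \right)}}{-36411} - \frac{12623}{-21632} = \frac{-48 - 202}{-36411} - \frac{12623}{-21632} = \left(-250\right) \left(- \frac{1}{36411}\right) - - \frac{971}{1664} = \frac{250}{36411} + \frac{971}{1664} = \frac{35771081}{60587904}$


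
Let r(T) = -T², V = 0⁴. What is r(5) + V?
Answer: -25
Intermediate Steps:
V = 0
r(5) + V = -1*5² + 0 = -1*25 + 0 = -25 + 0 = -25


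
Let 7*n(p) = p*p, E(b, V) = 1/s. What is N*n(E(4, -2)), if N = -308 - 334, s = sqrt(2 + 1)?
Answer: -214/7 ≈ -30.571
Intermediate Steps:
s = sqrt(3) ≈ 1.7320
E(b, V) = sqrt(3)/3 (E(b, V) = 1/(sqrt(3)) = sqrt(3)/3)
n(p) = p**2/7 (n(p) = (p*p)/7 = p**2/7)
N = -642
N*n(E(4, -2)) = -642*(sqrt(3)/3)**2/7 = -642/(7*3) = -642*1/21 = -214/7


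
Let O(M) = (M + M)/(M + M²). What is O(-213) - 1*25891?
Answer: -2744447/106 ≈ -25891.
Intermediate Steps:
O(M) = 2*M/(M + M²) (O(M) = (2*M)/(M + M²) = 2*M/(M + M²))
O(-213) - 1*25891 = 2/(1 - 213) - 1*25891 = 2/(-212) - 25891 = 2*(-1/212) - 25891 = -1/106 - 25891 = -2744447/106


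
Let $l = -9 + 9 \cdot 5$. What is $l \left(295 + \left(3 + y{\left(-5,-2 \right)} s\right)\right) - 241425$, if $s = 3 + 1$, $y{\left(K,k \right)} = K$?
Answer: $-231417$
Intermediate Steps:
$s = 4$
$l = 36$ ($l = -9 + 45 = 36$)
$l \left(295 + \left(3 + y{\left(-5,-2 \right)} s\right)\right) - 241425 = 36 \left(295 + \left(3 - 20\right)\right) - 241425 = 36 \left(295 - 17\right) - 241425 = 36 \cdot 278 - 241425 = 10008 - 241425 = -231417$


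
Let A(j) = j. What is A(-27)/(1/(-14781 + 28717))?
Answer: -376272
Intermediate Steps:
A(-27)/(1/(-14781 + 28717)) = -27/(1/(-14781 + 28717)) = -27/(1/13936) = -27/1/13936 = -27*13936 = -376272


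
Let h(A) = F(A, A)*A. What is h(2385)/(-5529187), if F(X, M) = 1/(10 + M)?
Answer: -477/2648480573 ≈ -1.8010e-7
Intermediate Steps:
h(A) = A/(10 + A)
h(2385)/(-5529187) = (2385/(10 + 2385))/(-5529187) = (2385/2395)*(-1/5529187) = (2385*(1/2395))*(-1/5529187) = (477/479)*(-1/5529187) = -477/2648480573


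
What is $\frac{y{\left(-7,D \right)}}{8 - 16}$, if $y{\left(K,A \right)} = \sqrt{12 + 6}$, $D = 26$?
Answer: $- \frac{3 \sqrt{2}}{8} \approx -0.53033$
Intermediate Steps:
$y{\left(K,A \right)} = 3 \sqrt{2}$ ($y{\left(K,A \right)} = \sqrt{18} = 3 \sqrt{2}$)
$\frac{y{\left(-7,D \right)}}{8 - 16} = \frac{3 \sqrt{2}}{8 - 16} = \frac{3 \sqrt{2}}{-8} = 3 \sqrt{2} \left(- \frac{1}{8}\right) = - \frac{3 \sqrt{2}}{8}$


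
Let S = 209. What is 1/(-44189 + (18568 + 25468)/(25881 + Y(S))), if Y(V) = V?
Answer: -13045/576423487 ≈ -2.2631e-5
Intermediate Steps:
1/(-44189 + (18568 + 25468)/(25881 + Y(S))) = 1/(-44189 + (18568 + 25468)/(25881 + 209)) = 1/(-44189 + 44036/26090) = 1/(-44189 + 44036*(1/26090)) = 1/(-44189 + 22018/13045) = 1/(-576423487/13045) = -13045/576423487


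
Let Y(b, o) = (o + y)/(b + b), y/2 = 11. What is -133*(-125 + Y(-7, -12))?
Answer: 16720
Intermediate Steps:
y = 22 (y = 2*11 = 22)
Y(b, o) = (22 + o)/(2*b) (Y(b, o) = (o + 22)/(b + b) = (22 + o)/((2*b)) = (22 + o)*(1/(2*b)) = (22 + o)/(2*b))
-133*(-125 + Y(-7, -12)) = -133*(-125 + (1/2)*(22 - 12)/(-7)) = -133*(-125 + (1/2)*(-1/7)*10) = -133*(-125 - 5/7) = -133*(-880/7) = 16720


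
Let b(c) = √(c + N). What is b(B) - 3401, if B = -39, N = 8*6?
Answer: -3398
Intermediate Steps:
N = 48
b(c) = √(48 + c) (b(c) = √(c + 48) = √(48 + c))
b(B) - 3401 = √(48 - 39) - 3401 = √9 - 3401 = 3 - 3401 = -3398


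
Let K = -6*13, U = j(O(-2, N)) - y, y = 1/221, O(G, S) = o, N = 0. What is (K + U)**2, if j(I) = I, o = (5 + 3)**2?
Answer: 9579025/48841 ≈ 196.13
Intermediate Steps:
o = 64 (o = 8**2 = 64)
O(G, S) = 64
y = 1/221 ≈ 0.0045249
U = 14143/221 (U = 64 - 1*1/221 = 64 - 1/221 = 14143/221 ≈ 63.995)
K = -78
(K + U)**2 = (-78 + 14143/221)**2 = (-3095/221)**2 = 9579025/48841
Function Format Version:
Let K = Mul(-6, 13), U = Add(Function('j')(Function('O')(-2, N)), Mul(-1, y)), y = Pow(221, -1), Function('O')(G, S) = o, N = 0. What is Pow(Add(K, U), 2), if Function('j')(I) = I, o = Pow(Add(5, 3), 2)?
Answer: Rational(9579025, 48841) ≈ 196.13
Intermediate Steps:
o = 64 (o = Pow(8, 2) = 64)
Function('O')(G, S) = 64
y = Rational(1, 221) ≈ 0.0045249
U = Rational(14143, 221) (U = Add(64, Mul(-1, Rational(1, 221))) = Add(64, Rational(-1, 221)) = Rational(14143, 221) ≈ 63.995)
K = -78
Pow(Add(K, U), 2) = Pow(Add(-78, Rational(14143, 221)), 2) = Pow(Rational(-3095, 221), 2) = Rational(9579025, 48841)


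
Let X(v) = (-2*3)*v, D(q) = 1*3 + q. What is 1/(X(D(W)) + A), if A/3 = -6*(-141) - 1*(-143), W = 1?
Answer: 1/2943 ≈ 0.00033979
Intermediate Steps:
D(q) = 3 + q
X(v) = -6*v
A = 2967 (A = 3*(-6*(-141) - 1*(-143)) = 3*(846 + 143) = 3*989 = 2967)
1/(X(D(W)) + A) = 1/(-6*(3 + 1) + 2967) = 1/(-6*4 + 2967) = 1/(-24 + 2967) = 1/2943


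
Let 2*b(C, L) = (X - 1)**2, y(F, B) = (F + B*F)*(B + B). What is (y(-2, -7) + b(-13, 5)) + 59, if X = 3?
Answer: -107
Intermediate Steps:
y(F, B) = 2*B*(F + B*F) (y(F, B) = (F + B*F)*(2*B) = 2*B*(F + B*F))
b(C, L) = 2 (b(C, L) = (3 - 1)**2/2 = (1/2)*2**2 = (1/2)*4 = 2)
(y(-2, -7) + b(-13, 5)) + 59 = (2*(-7)*(-2)*(1 - 7) + 2) + 59 = (2*(-7)*(-2)*(-6) + 2) + 59 = (-168 + 2) + 59 = -166 + 59 = -107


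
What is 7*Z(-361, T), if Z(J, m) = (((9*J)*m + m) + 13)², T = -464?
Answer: 15899136380575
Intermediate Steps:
Z(J, m) = (13 + m + 9*J*m)² (Z(J, m) = ((9*J*m + m) + 13)² = ((m + 9*J*m) + 13)² = (13 + m + 9*J*m)²)
7*Z(-361, T) = 7*(13 - 464 + 9*(-361)*(-464))² = 7*(13 - 464 + 1507536)² = 7*1507085² = 7*2271305197225 = 15899136380575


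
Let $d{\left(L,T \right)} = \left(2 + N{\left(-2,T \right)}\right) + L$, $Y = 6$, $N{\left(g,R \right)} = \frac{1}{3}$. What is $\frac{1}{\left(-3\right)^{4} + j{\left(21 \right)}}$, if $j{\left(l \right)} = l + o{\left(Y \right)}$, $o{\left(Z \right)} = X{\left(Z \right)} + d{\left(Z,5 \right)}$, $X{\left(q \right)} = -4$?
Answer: $\frac{3}{319} \approx 0.0094044$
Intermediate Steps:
$N{\left(g,R \right)} = \frac{1}{3}$
$d{\left(L,T \right)} = \frac{7}{3} + L$ ($d{\left(L,T \right)} = \left(2 + \frac{1}{3}\right) + L = \frac{7}{3} + L$)
$o{\left(Z \right)} = - \frac{5}{3} + Z$ ($o{\left(Z \right)} = -4 + \left(\frac{7}{3} + Z\right) = - \frac{5}{3} + Z$)
$j{\left(l \right)} = \frac{13}{3} + l$ ($j{\left(l \right)} = l + \left(- \frac{5}{3} + 6\right) = l + \frac{13}{3} = \frac{13}{3} + l$)
$\frac{1}{\left(-3\right)^{4} + j{\left(21 \right)}} = \frac{1}{\left(-3\right)^{4} + \left(\frac{13}{3} + 21\right)} = \frac{1}{81 + \frac{76}{3}} = \frac{1}{\frac{319}{3}} = \frac{3}{319}$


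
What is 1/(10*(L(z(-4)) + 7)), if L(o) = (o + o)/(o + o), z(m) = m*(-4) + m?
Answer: 1/80 ≈ 0.012500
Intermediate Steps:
z(m) = -3*m (z(m) = -4*m + m = -3*m)
L(o) = 1 (L(o) = (2*o)/((2*o)) = (2*o)*(1/(2*o)) = 1)
1/(10*(L(z(-4)) + 7)) = 1/(10*(1 + 7)) = 1/(10*8) = 1/80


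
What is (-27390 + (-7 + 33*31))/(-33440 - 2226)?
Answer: 13187/17833 ≈ 0.73947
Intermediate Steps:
(-27390 + (-7 + 33*31))/(-33440 - 2226) = (-27390 + (-7 + 1023))/(-35666) = (-27390 + 1016)*(-1/35666) = -26374*(-1/35666) = 13187/17833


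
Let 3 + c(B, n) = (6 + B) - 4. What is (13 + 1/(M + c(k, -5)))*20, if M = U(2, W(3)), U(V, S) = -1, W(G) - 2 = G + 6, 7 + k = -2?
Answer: 2840/11 ≈ 258.18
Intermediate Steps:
k = -9 (k = -7 - 2 = -9)
c(B, n) = -1 + B (c(B, n) = -3 + ((6 + B) - 4) = -3 + (2 + B) = -1 + B)
W(G) = 8 + G (W(G) = 2 + (G + 6) = 2 + (6 + G) = 8 + G)
M = -1
(13 + 1/(M + c(k, -5)))*20 = (13 + 1/(-1 + (-1 - 9)))*20 = (13 + 1/(-1 - 10))*20 = (13 + 1/(-11))*20 = (13 - 1/11)*20 = (142/11)*20 = 2840/11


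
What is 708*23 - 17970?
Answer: -1686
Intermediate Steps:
708*23 - 17970 = 16284 - 17970 = -1686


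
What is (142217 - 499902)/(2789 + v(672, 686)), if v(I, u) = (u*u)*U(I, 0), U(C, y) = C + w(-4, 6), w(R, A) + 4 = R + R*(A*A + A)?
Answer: -71537/46683681 ≈ -0.0015324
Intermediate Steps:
w(R, A) = -4 + R + R*(A + A²) (w(R, A) = -4 + (R + R*(A*A + A)) = -4 + (R + R*(A² + A)) = -4 + (R + R*(A + A²)) = -4 + R + R*(A + A²))
U(C, y) = -176 + C (U(C, y) = C + (-4 - 4 + 6*(-4) - 4*6²) = C + (-4 - 4 - 24 - 4*36) = C + (-4 - 4 - 24 - 144) = C - 176 = -176 + C)
v(I, u) = u²*(-176 + I) (v(I, u) = (u*u)*(-176 + I) = u²*(-176 + I))
(142217 - 499902)/(2789 + v(672, 686)) = (142217 - 499902)/(2789 + 686²*(-176 + 672)) = -357685/(2789 + 470596*496) = -357685/(2789 + 233415616) = -357685/233418405 = -357685*1/233418405 = -71537/46683681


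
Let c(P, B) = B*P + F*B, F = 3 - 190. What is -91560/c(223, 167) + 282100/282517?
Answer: -2014272610/141541017 ≈ -14.231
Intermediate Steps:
F = -187
c(P, B) = -187*B + B*P (c(P, B) = B*P - 187*B = -187*B + B*P)
-91560/c(223, 167) + 282100/282517 = -91560*1/(167*(-187 + 223)) + 282100/282517 = -91560/(167*36) + 282100*(1/282517) = -91560/6012 + 282100/282517 = -91560*1/6012 + 282100/282517 = -7630/501 + 282100/282517 = -2014272610/141541017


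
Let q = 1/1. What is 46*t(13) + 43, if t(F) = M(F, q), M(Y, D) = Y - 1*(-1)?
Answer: 687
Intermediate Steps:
q = 1 (q = 1*1 = 1)
M(Y, D) = 1 + Y (M(Y, D) = Y + 1 = 1 + Y)
t(F) = 1 + F
46*t(13) + 43 = 46*(1 + 13) + 43 = 46*14 + 43 = 644 + 43 = 687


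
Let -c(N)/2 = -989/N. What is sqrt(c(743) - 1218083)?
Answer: 3*I*sqrt(74715559157)/743 ≈ 1103.7*I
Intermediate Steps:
c(N) = 1978/N (c(N) = -(-1978)/N = 1978/N)
sqrt(c(743) - 1218083) = sqrt(1978/743 - 1218083) = sqrt(-905033691/743) = 3*I*sqrt(74715559157)/743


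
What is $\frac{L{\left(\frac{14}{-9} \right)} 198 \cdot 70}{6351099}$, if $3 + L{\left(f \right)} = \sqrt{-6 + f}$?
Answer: $- \frac{13860}{2117033} + \frac{3080 i \sqrt{17}}{2117033} \approx -0.0065469 + 0.0059986 i$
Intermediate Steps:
$L{\left(f \right)} = -3 + \sqrt{-6 + f}$
$\frac{L{\left(\frac{14}{-9} \right)} 198 \cdot 70}{6351099} = \frac{\left(-3 + \sqrt{-6 + \frac{14}{-9}}\right) 198 \cdot 70}{6351099} = \left(-3 + \sqrt{-6 + 14 \left(- \frac{1}{9}\right)}\right) 198 \cdot 70 \cdot \frac{1}{6351099} = \left(-3 + \sqrt{-6 - \frac{14}{9}}\right) 198 \cdot 70 \cdot \frac{1}{6351099} = \left(-3 + \sqrt{- \frac{68}{9}}\right) 198 \cdot 70 \cdot \frac{1}{6351099} = \left(-3 + \frac{2 i \sqrt{17}}{3}\right) 198 \cdot 70 \cdot \frac{1}{6351099} = \left(-594 + 132 i \sqrt{17}\right) 70 \cdot \frac{1}{6351099} = \left(-41580 + 9240 i \sqrt{17}\right) \frac{1}{6351099} = - \frac{13860}{2117033} + \frac{3080 i \sqrt{17}}{2117033}$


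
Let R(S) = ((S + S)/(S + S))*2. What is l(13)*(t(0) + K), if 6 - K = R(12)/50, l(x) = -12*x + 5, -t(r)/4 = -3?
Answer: -67799/25 ≈ -2712.0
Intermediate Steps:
t(r) = 12 (t(r) = -4*(-3) = 12)
l(x) = 5 - 12*x
R(S) = 2 (R(S) = ((2*S)/((2*S)))*2 = ((2*S)*(1/(2*S)))*2 = 1*2 = 2)
K = 149/25 (K = 6 - 2/50 = 6 - 1*1/25 = 6 - 1/25 = 149/25 ≈ 5.9600)
l(13)*(t(0) + K) = (5 - 12*13)*(12 + 149/25) = (5 - 156)*(449/25) = -151*449/25 = -67799/25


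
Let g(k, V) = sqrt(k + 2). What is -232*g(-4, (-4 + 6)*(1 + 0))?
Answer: -232*I*sqrt(2) ≈ -328.1*I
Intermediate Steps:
g(k, V) = sqrt(2 + k)
-232*g(-4, (-4 + 6)*(1 + 0)) = -232*sqrt(2 - 4) = -232*I*sqrt(2)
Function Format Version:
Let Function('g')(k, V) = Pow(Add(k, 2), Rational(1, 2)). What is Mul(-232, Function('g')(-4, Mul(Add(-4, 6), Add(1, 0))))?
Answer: Mul(-232, I, Pow(2, Rational(1, 2))) ≈ Mul(-328.10, I)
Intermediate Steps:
Function('g')(k, V) = Pow(Add(2, k), Rational(1, 2))
Mul(-232, Function('g')(-4, Mul(Add(-4, 6), Add(1, 0)))) = Mul(-232, Pow(Add(2, -4), Rational(1, 2))) = Mul(-232, Pow(-2, Rational(1, 2))) = Mul(-232, Mul(I, Pow(2, Rational(1, 2)))) = Mul(-232, I, Pow(2, Rational(1, 2)))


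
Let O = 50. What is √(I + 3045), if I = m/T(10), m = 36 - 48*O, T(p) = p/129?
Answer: I*√686265/5 ≈ 165.68*I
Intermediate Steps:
T(p) = p/129 (T(p) = p*(1/129) = p/129)
m = -2364 (m = 36 - 48*50 = 36 - 2400 = -2364)
I = -152478/5 (I = -2364/((1/129)*10) = -2364/10/129 = -2364*129/10 = -152478/5 ≈ -30496.)
√(I + 3045) = √(-152478/5 + 3045) = √(-137253/5) = I*√686265/5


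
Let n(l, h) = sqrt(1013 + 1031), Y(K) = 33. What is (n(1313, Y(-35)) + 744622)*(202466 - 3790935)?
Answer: -2672052963718 - 7176938*sqrt(511) ≈ -2.6722e+12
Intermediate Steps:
n(l, h) = 2*sqrt(511) (n(l, h) = sqrt(2044) = 2*sqrt(511))
(n(1313, Y(-35)) + 744622)*(202466 - 3790935) = (2*sqrt(511) + 744622)*(202466 - 3790935) = (744622 + 2*sqrt(511))*(-3588469) = -2672052963718 - 7176938*sqrt(511)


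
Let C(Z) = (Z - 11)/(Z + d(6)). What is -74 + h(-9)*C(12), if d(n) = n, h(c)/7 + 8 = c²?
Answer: -821/18 ≈ -45.611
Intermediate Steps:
h(c) = -56 + 7*c²
C(Z) = (-11 + Z)/(6 + Z) (C(Z) = (Z - 11)/(Z + 6) = (-11 + Z)/(6 + Z))
-74 + h(-9)*C(12) = -74 + (-56 + 7*(-9)²)*((-11 + 12)/(6 + 12)) = -74 + (-56 + 7*81)*(1/18) = -74 + (-56 + 567)*((1/18)*1) = -74 + 511*(1/18) = -74 + 511/18 = -821/18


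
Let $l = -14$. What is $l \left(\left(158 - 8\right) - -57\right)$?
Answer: $-2898$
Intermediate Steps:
$l \left(\left(158 - 8\right) - -57\right) = - 14 \left(\left(158 - 8\right) - -57\right) = - 14 \left(\left(158 - 8\right) + 57\right) = - 14 \left(150 + 57\right) = \left(-14\right) 207 = -2898$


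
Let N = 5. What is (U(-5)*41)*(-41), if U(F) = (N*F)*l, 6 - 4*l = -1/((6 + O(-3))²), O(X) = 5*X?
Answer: 20466175/324 ≈ 63167.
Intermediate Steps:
l = 487/324 (l = 3/2 - (-1)/(4*((6 + 5*(-3))²)) = 3/2 - (-1)/(4*((6 - 15)²)) = 3/2 - (-1)/(4*((-9)²)) = 3/2 - (-1)/(4*81) = 3/2 - ¼*(-1/81) = 3/2 + 1/324 = 487/324 ≈ 1.5031)
U(F) = 2435*F/324 (U(F) = (5*F)*(487/324) = 2435*F/324)
(U(-5)*41)*(-41) = (((2435/324)*(-5))*41)*(-41) = -12175/324*41*(-41) = -499175/324*(-41) = 20466175/324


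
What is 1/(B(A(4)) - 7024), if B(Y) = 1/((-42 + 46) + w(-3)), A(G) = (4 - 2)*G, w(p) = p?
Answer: -1/7023 ≈ -0.00014239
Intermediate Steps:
A(G) = 2*G
B(Y) = 1 (B(Y) = 1/((-42 + 46) - 3) = 1/(4 - 3) = 1/1 = 1)
1/(B(A(4)) - 7024) = 1/(1 - 7024) = 1/(-7023) = -1/7023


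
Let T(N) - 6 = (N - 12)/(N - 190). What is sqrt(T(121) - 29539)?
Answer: I*sqrt(140614134)/69 ≈ 171.86*I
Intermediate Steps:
T(N) = 6 + (-12 + N)/(-190 + N) (T(N) = 6 + (N - 12)/(N - 190) = 6 + (-12 + N)/(-190 + N))
sqrt(T(121) - 29539) = sqrt((-1152 + 7*121)/(-190 + 121) - 29539) = sqrt((-1152 + 847)/(-69) - 29539) = sqrt(-1/69*(-305) - 29539) = sqrt(305/69 - 29539) = sqrt(-2037886/69) = I*sqrt(140614134)/69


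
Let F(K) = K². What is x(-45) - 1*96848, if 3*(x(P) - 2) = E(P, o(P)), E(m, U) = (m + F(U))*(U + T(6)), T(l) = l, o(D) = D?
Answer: -122586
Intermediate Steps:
E(m, U) = (6 + U)*(m + U²) (E(m, U) = (m + U²)*(U + 6) = (m + U²)*(6 + U) = (6 + U)*(m + U²))
x(P) = 2 + 2*P + P³/3 + 7*P²/3 (x(P) = 2 + (P³ + 6*P + 6*P² + P*P)/3 = 2 + (P³ + 6*P + 6*P² + P²)/3 = 2 + (P³ + 6*P + 7*P²)/3 = 2 + (2*P + P³/3 + 7*P²/3) = 2 + 2*P + P³/3 + 7*P²/3)
x(-45) - 1*96848 = (2 + 2*(-45) + (⅓)*(-45)³ + (7/3)*(-45)²) - 1*96848 = (2 - 90 + (⅓)*(-91125) + (7/3)*2025) - 96848 = (2 - 90 - 30375 + 4725) - 96848 = -25738 - 96848 = -122586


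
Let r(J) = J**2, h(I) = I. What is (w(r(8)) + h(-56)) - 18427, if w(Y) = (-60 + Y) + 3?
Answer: -18476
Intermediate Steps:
w(Y) = -57 + Y
(w(r(8)) + h(-56)) - 18427 = ((-57 + 8**2) - 56) - 18427 = ((-57 + 64) - 56) - 18427 = (7 - 56) - 18427 = -49 - 18427 = -18476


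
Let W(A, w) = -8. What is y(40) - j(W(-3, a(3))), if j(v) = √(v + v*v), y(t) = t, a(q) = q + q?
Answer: 40 - 2*√14 ≈ 32.517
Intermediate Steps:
a(q) = 2*q
j(v) = √(v + v²)
y(40) - j(W(-3, a(3))) = 40 - √(-8*(1 - 8)) = 40 - √(-8*(-7)) = 40 - √56 = 40 - 2*√14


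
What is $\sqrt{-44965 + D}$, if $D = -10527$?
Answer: $2 i \sqrt{13873} \approx 235.57 i$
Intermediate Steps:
$\sqrt{-44965 + D} = \sqrt{-44965 - 10527} = \sqrt{-55492} = 2 i \sqrt{13873}$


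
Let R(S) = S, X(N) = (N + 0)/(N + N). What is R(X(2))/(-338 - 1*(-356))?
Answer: 1/36 ≈ 0.027778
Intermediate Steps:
X(N) = 1/2 (X(N) = N/((2*N)) = N*(1/(2*N)) = 1/2)
R(X(2))/(-338 - 1*(-356)) = 1/(2*(-338 - 1*(-356))) = 1/(2*(-338 + 356)) = (1/2)/18 = (1/2)*(1/18) = 1/36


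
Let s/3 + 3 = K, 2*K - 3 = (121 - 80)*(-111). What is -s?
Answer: 6831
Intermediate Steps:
K = -2274 (K = 3/2 + ((121 - 80)*(-111))/2 = 3/2 + (41*(-111))/2 = 3/2 + (1/2)*(-4551) = 3/2 - 4551/2 = -2274)
s = -6831 (s = -9 + 3*(-2274) = -9 - 6822 = -6831)
-s = -1*(-6831) = 6831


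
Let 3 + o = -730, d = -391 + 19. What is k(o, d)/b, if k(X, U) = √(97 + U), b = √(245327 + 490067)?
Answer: 5*I*√66854/66854 ≈ 0.019338*I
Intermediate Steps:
d = -372
o = -733 (o = -3 - 730 = -733)
b = √735394 ≈ 857.55
k(o, d)/b = √(97 - 372)/(√735394) = √(-275)*(√735394/735394) = (5*I*√11)*(√735394/735394) = 5*I*√66854/66854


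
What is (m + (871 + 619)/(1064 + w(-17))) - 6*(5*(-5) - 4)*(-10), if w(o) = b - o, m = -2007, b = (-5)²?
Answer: -2071346/553 ≈ -3745.7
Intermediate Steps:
b = 25
w(o) = 25 - o
(m + (871 + 619)/(1064 + w(-17))) - 6*(5*(-5) - 4)*(-10) = (-2007 + (871 + 619)/(1064 + (25 - 1*(-17)))) - 6*(5*(-5) - 4)*(-10) = (-2007 + 1490/(1064 + (25 + 17))) - 6*(-25 - 4)*(-10) = (-2007 + 1490/(1064 + 42)) - 6*(-29)*(-10) = (-2007 + 1490/1106) - (-174)*(-10) = (-2007 + 1490*(1/1106)) - 1*1740 = (-2007 + 745/553) - 1740 = -1109126/553 - 1740 = -2071346/553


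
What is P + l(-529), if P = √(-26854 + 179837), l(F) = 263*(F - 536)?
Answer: -280095 + √152983 ≈ -2.7970e+5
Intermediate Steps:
l(F) = -140968 + 263*F (l(F) = 263*(-536 + F) = -140968 + 263*F)
P = √152983 ≈ 391.13
P + l(-529) = √152983 + (-140968 + 263*(-529)) = √152983 + (-140968 - 139127) = √152983 - 280095 = -280095 + √152983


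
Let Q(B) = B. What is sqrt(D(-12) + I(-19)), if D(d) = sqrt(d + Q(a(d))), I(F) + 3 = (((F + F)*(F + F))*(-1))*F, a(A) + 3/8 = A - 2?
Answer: sqrt(109732 + I*sqrt(422))/2 ≈ 165.63 + 0.015503*I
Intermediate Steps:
a(A) = -19/8 + A (a(A) = -3/8 + (A - 2) = -3/8 + (-2 + A) = -19/8 + A)
I(F) = -3 - 4*F**3 (I(F) = -3 + (((F + F)*(F + F))*(-1))*F = -3 + (((2*F)*(2*F))*(-1))*F = -3 + ((4*F**2)*(-1))*F = -3 + (-4*F**2)*F = -3 - 4*F**3)
D(d) = sqrt(-19/8 + 2*d) (D(d) = sqrt(d + (-19/8 + d)) = sqrt(-19/8 + 2*d))
sqrt(D(-12) + I(-19)) = sqrt(sqrt(-38 + 32*(-12))/4 + (-3 - 4*(-19)**3)) = sqrt(sqrt(-38 - 384)/4 + (-3 - 4*(-6859))) = sqrt(sqrt(-422)/4 + (-3 + 27436)) = sqrt((I*sqrt(422))/4 + 27433) = sqrt(I*sqrt(422)/4 + 27433) = sqrt(27433 + I*sqrt(422)/4)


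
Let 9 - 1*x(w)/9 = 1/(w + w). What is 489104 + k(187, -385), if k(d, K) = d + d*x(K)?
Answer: 35310813/70 ≈ 5.0444e+5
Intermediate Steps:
x(w) = 81 - 9/(2*w) (x(w) = 81 - 9/(w + w) = 81 - 9*1/(2*w) = 81 - 9/(2*w))
k(d, K) = d + d*(81 - 9/(2*K))
489104 + k(187, -385) = 489104 + (½)*187*(-9 + 164*(-385))/(-385) = 489104 + (½)*187*(-1/385)*(-9 - 63140) = 489104 + (½)*187*(-1/385)*(-63149) = 489104 + 1073533/70 = 35310813/70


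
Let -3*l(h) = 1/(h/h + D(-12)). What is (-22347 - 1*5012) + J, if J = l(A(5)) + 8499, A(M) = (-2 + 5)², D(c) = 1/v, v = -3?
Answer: -37721/2 ≈ -18861.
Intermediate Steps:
D(c) = -⅓ (D(c) = 1/(-3) = -⅓)
A(M) = 9 (A(M) = 3² = 9)
l(h) = -½ (l(h) = -1/(3*(h/h - ⅓)) = -1/(3*(1 - ⅓)) = -1/(3*⅔) = -⅓*3/2 = -½)
J = 16997/2 (J = -½ + 8499 = 16997/2 ≈ 8498.5)
(-22347 - 1*5012) + J = (-22347 - 1*5012) + 16997/2 = (-22347 - 5012) + 16997/2 = -27359 + 16997/2 = -37721/2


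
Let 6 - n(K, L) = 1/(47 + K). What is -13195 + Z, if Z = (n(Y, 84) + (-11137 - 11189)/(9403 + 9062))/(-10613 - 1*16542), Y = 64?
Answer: -244799340538138/18552431775 ≈ -13195.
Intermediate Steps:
n(K, L) = 6 - 1/(47 + K)
Z = -3267013/18552431775 (Z = ((281 + 6*64)/(47 + 64) + (-11137 - 11189)/(9403 + 9062))/(-10613 - 1*16542) = ((281 + 384)/111 - 22326/18465)/(-10613 - 16542) = ((1/111)*665 - 22326*1/18465)/(-27155) = (665/111 - 7442/6155)*(-1/27155) = (3267013/683205)*(-1/27155) = -3267013/18552431775 ≈ -0.00017610)
-13195 + Z = -13195 - 3267013/18552431775 = -244799340538138/18552431775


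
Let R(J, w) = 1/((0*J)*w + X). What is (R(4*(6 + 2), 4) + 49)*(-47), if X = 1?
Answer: -2350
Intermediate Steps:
R(J, w) = 1 (R(J, w) = 1/((0*J)*w + 1) = 1/(0*w + 1) = 1/(0 + 1) = 1/1 = 1)
(R(4*(6 + 2), 4) + 49)*(-47) = (1 + 49)*(-47) = 50*(-47) = -2350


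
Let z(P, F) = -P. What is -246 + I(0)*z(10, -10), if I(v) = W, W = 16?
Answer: -406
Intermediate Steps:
I(v) = 16
-246 + I(0)*z(10, -10) = -246 + 16*(-1*10) = -246 + 16*(-10) = -246 - 160 = -406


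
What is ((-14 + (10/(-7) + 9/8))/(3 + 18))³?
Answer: -19034163/60236288 ≈ -0.31599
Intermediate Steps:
((-14 + (10/(-7) + 9/8))/(3 + 18))³ = ((-14 + (10*(-⅐) + 9*(⅛)))/21)³ = ((-14 + (-10/7 + 9/8))*(1/21))³ = ((-14 - 17/56)*(1/21))³ = (-801/56*1/21)³ = (-267/392)³ = -19034163/60236288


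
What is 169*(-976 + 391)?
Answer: -98865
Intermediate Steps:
169*(-976 + 391) = 169*(-585) = -98865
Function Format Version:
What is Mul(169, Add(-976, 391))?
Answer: -98865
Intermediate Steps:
Mul(169, Add(-976, 391)) = Mul(169, -585) = -98865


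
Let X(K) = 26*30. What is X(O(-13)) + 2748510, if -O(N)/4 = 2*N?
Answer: 2749290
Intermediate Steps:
O(N) = -8*N
X(K) = 780
X(O(-13)) + 2748510 = 780 + 2748510 = 2749290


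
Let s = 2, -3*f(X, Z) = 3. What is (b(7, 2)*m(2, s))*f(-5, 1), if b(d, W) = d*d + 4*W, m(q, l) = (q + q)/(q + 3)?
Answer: -228/5 ≈ -45.600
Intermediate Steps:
f(X, Z) = -1 (f(X, Z) = -⅓*3 = -1)
m(q, l) = 2*q/(3 + q) (m(q, l) = (2*q)/(3 + q) = 2*q/(3 + q))
b(d, W) = d² + 4*W
(b(7, 2)*m(2, s))*f(-5, 1) = ((7² + 4*2)*(2*2/(3 + 2)))*(-1) = ((49 + 8)*(2*2/5))*(-1) = (57*(2*2*(⅕)))*(-1) = (57*(⅘))*(-1) = (228/5)*(-1) = -228/5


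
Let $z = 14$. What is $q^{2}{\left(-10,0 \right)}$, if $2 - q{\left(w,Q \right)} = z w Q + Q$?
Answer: $4$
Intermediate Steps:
$q{\left(w,Q \right)} = 2 - Q - 14 Q w$ ($q{\left(w,Q \right)} = 2 - \left(14 w Q + Q\right) = 2 - \left(14 Q w + Q\right) = 2 - \left(Q + 14 Q w\right) = 2 - Q - 14 Q w$)
$q^{2}{\left(-10,0 \right)} = \left(2 - 0 - 0 \left(-10\right)\right)^{2} = \left(2 + 0 + 0\right)^{2} = 2^{2} = 4$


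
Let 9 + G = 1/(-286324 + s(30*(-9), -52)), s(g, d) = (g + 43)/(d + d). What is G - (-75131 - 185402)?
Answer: 7757745333652/29777469 ≈ 2.6052e+5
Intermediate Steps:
s(g, d) = (43 + g)/(2*d) (s(g, d) = (43 + g)/((2*d)) = (43 + g)*(1/(2*d)) = (43 + g)/(2*d))
G = -267997325/29777469 (G = -9 + 1/(-286324 + (1/2)*(43 + 30*(-9))/(-52)) = -9 + 1/(-286324 + (1/2)*(-1/52)*(43 - 270)) = -9 + 1/(-286324 + (1/2)*(-1/52)*(-227)) = -9 + 1/(-286324 + 227/104) = -9 + 1/(-29777469/104) = -9 - 104/29777469 = -267997325/29777469 ≈ -9.0000)
G - (-75131 - 185402) = -267997325/29777469 - (-75131 - 185402) = -267997325/29777469 - 1*(-260533) = -267997325/29777469 + 260533 = 7757745333652/29777469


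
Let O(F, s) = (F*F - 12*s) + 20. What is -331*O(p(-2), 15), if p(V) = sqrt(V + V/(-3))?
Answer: 160204/3 ≈ 53401.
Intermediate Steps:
p(V) = sqrt(6)*sqrt(V)/3 (p(V) = sqrt(V + V*(-1/3)) = sqrt(V - V/3) = sqrt(2*V/3) = sqrt(6)*sqrt(V)/3)
O(F, s) = 20 + F**2 - 12*s (O(F, s) = (F**2 - 12*s) + 20 = 20 + F**2 - 12*s)
-331*O(p(-2), 15) = -331*(20 + (sqrt(6)*sqrt(-2)/3)**2 - 12*15) = -331*(20 + (sqrt(6)*(I*sqrt(2))/3)**2 - 180) = -331*(20 + (2*I*sqrt(3)/3)**2 - 180) = -331*(20 - 4/3 - 180) = -331*(-484/3) = 160204/3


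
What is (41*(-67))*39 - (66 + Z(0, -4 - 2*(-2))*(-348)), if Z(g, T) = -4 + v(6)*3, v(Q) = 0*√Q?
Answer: -108591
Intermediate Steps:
v(Q) = 0
Z(g, T) = -4 (Z(g, T) = -4 + 0*3 = -4 + 0 = -4)
(41*(-67))*39 - (66 + Z(0, -4 - 2*(-2))*(-348)) = (41*(-67))*39 - (66 - 4*(-348)) = -2747*39 - (66 + 1392) = -107133 - 1*1458 = -107133 - 1458 = -108591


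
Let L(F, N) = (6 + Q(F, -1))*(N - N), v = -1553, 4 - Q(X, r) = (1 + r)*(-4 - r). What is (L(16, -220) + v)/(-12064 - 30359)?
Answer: 1553/42423 ≈ 0.036608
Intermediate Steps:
Q(X, r) = 4 - (1 + r)*(-4 - r)
L(F, N) = 0 (L(F, N) = (6 + (8 + (-1)² + 5*(-1)))*(N - N) = (6 + (8 + 1 - 5))*0 = (6 + 4)*0 = 10*0 = 0)
(L(16, -220) + v)/(-12064 - 30359) = (0 - 1553)/(-12064 - 30359) = -1553/(-42423) = -1553*(-1/42423) = 1553/42423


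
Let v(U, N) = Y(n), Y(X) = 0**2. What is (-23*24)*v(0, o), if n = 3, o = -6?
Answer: 0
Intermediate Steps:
Y(X) = 0
v(U, N) = 0
(-23*24)*v(0, o) = -23*24*0 = -552*0 = 0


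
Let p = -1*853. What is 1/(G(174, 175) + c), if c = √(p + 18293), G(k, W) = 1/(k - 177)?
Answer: 3/156959 + 36*√1090/156959 ≈ 0.0075914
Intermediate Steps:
p = -853
G(k, W) = 1/(-177 + k)
c = 4*√1090 (c = √(-853 + 18293) = √17440 = 4*√1090 ≈ 132.06)
1/(G(174, 175) + c) = 1/(1/(-177 + 174) + 4*√1090) = 1/(1/(-3) + 4*√1090) = 1/(-⅓ + 4*√1090)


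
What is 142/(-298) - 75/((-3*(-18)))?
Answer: -5003/2682 ≈ -1.8654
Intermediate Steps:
142/(-298) - 75/((-3*(-18))) = 142*(-1/298) - 75/54 = -71/149 - 75*1/54 = -71/149 - 25/18 = -5003/2682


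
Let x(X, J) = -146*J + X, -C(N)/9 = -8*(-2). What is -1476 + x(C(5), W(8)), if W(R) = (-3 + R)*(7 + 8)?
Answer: -12570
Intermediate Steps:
C(N) = -144 (C(N) = -(-72)*(-2) = -9*16 = -144)
W(R) = -45 + 15*R (W(R) = (-3 + R)*15 = -45 + 15*R)
x(X, J) = X - 146*J
-1476 + x(C(5), W(8)) = -1476 + (-144 - 146*(-45 + 15*8)) = -1476 + (-144 - 146*(-45 + 120)) = -1476 + (-144 - 146*75) = -1476 + (-144 - 10950) = -1476 - 11094 = -12570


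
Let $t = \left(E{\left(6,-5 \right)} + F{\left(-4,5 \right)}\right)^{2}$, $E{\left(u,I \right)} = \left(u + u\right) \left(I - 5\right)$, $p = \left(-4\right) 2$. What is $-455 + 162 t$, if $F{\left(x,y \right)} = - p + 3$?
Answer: $1924267$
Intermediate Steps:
$p = -8$
$F{\left(x,y \right)} = 11$ ($F{\left(x,y \right)} = \left(-1\right) \left(-8\right) + 3 = 8 + 3 = 11$)
$E{\left(u,I \right)} = 2 u \left(-5 + I\right)$
$t = 11881$ ($t = \left(2 \cdot 6 \left(-5 - 5\right) + 11\right)^{2} = \left(2 \cdot 6 \left(-10\right) + 11\right)^{2} = \left(-120 + 11\right)^{2} = \left(-109\right)^{2} = 11881$)
$-455 + 162 t = -455 + 162 \cdot 11881 = -455 + 1924722 = 1924267$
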